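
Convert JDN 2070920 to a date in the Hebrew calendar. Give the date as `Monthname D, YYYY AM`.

JDN 2070920 is 19 November 957 in the proleptic Gregorian calendar.
In the Hebrew calendar that day is Kislev 19, 4718 AM.

Kislev 19, 4718 AM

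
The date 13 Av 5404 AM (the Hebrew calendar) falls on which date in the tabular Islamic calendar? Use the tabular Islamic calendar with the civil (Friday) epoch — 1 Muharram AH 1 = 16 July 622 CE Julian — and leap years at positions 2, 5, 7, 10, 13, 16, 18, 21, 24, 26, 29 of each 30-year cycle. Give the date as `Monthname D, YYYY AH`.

The source date corresponds to 15 August 1644 in the Gregorian calendar (JDN 2321746).
That day falls on 11 Jumada al-Thani 1054 AH in the tabular Islamic calendar.

Jumada al-Thani 11, 1054 AH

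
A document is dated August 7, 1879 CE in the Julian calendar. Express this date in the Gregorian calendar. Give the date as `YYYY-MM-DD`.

The Julian–Gregorian offset here is 12 days (Julian trailing).
7 August 1879 Julian + 12 days → 19 August 1879 Gregorian.

1879-08-19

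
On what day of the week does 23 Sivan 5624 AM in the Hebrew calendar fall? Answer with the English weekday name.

Monday

This is JDN 2402050 (27 June 1864 Gregorian).
JDN 2402050 mod 7 = 0, and JDN 0 was a Monday, so this is a Monday.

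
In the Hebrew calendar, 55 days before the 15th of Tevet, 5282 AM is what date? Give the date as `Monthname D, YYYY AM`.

Counting 55 days back from JDN 2276952 reaches JDN 2276897, which is Cheshvan 20, 5282 AM.

Cheshvan 20, 5282 AM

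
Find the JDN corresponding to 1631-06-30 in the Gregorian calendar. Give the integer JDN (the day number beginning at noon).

2316951

JDN 2451545 is 1 January 2000 CE (Gregorian); the target day is −134594 days from there, so JDN = 2316951.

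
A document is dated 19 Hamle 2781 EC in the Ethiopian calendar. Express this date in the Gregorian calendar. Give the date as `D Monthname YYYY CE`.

Julian Day Number of the source date = 2739934.
Converting JDN 2739934 to the Gregorian calendar gives 1 August 2789 CE.

1 August 2789 CE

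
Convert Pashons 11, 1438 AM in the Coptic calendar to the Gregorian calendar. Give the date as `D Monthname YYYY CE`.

17 May 1722 CE

Julian Day Number of the source date = 2350144.
Converting JDN 2350144 to the Gregorian calendar gives 17 May 1722 CE.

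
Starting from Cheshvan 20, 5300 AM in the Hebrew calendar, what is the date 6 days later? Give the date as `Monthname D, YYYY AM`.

Cheshvan 26, 5300 AM

Counting 6 days forward from JDN 2283482 reaches JDN 2283488, which is Cheshvan 26, 5300 AM.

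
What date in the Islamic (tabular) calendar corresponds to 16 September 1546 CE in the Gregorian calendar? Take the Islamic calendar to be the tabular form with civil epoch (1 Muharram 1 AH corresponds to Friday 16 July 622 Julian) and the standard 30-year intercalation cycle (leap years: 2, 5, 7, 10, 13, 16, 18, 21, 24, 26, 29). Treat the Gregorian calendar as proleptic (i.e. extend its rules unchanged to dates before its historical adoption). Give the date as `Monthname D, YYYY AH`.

Julian Day Number of the source date = 2285983.
Converting JDN 2285983 to the tabular Islamic calendar gives 10 Rajab 953 AH.

Rajab 10, 953 AH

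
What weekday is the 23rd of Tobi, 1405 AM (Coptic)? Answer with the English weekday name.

Friday

Equivalently 28 January 1689 Gregorian, JDN 2337983.
JDN 2337983 mod 7 = 4, and JDN 0 was a Monday, so this is a Friday.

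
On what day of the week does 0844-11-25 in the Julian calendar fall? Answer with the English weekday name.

In the proleptic Gregorian calendar this is 29 November 844 (JDN 2029658).
Since JDN mod 7 = 1 (0 = Monday), the day is Tuesday.

Tuesday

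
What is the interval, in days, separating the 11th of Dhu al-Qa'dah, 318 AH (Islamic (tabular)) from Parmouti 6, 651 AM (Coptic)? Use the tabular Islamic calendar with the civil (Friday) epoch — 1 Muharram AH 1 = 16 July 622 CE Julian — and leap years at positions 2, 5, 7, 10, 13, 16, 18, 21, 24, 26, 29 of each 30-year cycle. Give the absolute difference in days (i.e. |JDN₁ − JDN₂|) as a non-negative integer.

1578

First date → JDN 2061079; second date → JDN 2062657.
The interval is |2061079 − 2062657| = 1578 days.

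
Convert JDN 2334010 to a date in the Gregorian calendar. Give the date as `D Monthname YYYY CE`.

JDN 2451545 is 1 Jan 2000; 2334010 is −117535 days from there.

14 March 1678 CE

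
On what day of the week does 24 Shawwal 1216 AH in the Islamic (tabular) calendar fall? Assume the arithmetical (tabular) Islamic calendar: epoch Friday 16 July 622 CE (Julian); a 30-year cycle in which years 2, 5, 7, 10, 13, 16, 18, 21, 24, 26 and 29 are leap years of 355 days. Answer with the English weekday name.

Equivalently 27 February 1802 Gregorian, JDN 2379284.
JDN 2379284 mod 7 = 5, and JDN 0 was a Monday, so this is a Saturday.

Saturday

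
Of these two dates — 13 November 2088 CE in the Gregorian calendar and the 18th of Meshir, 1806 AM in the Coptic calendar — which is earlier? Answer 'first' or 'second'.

first

The two dates have Julian Day Numbers 2484004 and 2484473 respectively.
Since 2484004 < 2484473, the first date comes first.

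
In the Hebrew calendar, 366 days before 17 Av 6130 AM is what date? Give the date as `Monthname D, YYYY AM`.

Av 6, 6129 AM

Counting 366 days back from JDN 2586906 reaches JDN 2586540, which is Av 6, 6129 AM.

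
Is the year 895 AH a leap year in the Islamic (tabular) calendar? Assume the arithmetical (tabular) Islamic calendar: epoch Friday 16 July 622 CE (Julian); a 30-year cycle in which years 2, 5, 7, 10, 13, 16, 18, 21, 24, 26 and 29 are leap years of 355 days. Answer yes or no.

Year 895 AH is year 25 of its 30-year cycle; leap positions are 2, 5, 7, 10, 13, 16, 18, 21, 24, 26, 29, so it is a common year (354 days).

no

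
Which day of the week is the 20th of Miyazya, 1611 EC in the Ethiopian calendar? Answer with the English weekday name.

This is JDN 2312502 (25 April 1619 Gregorian).
JDN 2312502 mod 7 = 3, and JDN 0 was a Monday, so this is a Thursday.

Thursday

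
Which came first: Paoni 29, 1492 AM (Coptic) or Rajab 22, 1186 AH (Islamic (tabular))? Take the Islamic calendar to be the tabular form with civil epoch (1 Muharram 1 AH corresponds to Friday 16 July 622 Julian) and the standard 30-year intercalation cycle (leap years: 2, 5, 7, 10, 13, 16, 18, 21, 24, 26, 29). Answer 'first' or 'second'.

The two dates have Julian Day Numbers 2369916 and 2368562 respectively.
Since 2368562 < 2369916, the second date comes first.

second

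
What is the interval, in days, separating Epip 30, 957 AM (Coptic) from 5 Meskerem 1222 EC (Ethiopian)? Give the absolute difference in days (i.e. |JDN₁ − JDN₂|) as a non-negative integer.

JDN of the first date = 2174538.
JDN of the second date = 2170195.
|2170195 − 2174538| = 4343.

4343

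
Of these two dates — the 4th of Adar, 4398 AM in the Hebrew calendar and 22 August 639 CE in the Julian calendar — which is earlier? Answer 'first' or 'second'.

first

First date → JDN 1954141; second date → JDN 1954686.
JDN 1954141 < JDN 1954686, so the first date is earlier.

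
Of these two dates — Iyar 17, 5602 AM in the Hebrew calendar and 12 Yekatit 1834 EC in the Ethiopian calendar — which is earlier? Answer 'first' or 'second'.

second

Converting both to JDN: 2393953 vs 2393885; the smaller is the second.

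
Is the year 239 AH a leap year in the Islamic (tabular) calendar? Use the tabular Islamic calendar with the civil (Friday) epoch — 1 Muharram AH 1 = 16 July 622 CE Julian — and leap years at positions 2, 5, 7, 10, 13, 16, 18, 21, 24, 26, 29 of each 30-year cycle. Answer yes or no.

yes

Year 239 AH is year 29 of its 30-year cycle; leap positions are 2, 5, 7, 10, 13, 16, 18, 21, 24, 26, 29, so it is a leap year (355 days).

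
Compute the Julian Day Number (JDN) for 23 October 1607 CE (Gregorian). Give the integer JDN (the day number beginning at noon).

JDN 2451545 is 1 January 2000 CE (Gregorian); the target day is −143245 days from there, so JDN = 2308300.

2308300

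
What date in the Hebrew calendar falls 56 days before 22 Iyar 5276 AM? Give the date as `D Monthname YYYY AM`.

25 Adar 5276 AM

JDN of 22 Iyar 5276 AM = 2274891.
2274891 − 56 = 2274835.
JDN 2274835 in the Hebrew calendar is 25 Adar 5276 AM.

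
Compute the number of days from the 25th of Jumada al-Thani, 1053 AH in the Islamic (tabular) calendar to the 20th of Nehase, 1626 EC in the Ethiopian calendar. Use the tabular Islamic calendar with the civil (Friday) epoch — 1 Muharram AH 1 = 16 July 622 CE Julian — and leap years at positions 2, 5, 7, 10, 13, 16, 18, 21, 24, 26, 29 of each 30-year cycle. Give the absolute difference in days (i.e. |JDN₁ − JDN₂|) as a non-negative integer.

3305

First date → JDN 2321406; second date → JDN 2318101.
The interval is |2321406 − 2318101| = 3305 days.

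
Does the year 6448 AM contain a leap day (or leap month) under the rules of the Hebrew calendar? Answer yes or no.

Hebrew year 6448 is year 7 of its 19-year Metonic cycle; leap years are at positions 3, 6, 8, 11, 14, 17, 19, so it is a common year (12 months).

no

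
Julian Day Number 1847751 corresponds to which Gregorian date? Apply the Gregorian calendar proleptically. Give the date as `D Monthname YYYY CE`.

JDN 2451545 is 1 Jan 2000; 1847751 is −603794 days from there.

14 November 346 CE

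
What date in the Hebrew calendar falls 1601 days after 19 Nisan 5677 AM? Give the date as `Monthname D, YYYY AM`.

Av 25, 5681 AM

Counting 1601 days forward from JDN 2421330 reaches JDN 2422931, which is Av 25, 5681 AM.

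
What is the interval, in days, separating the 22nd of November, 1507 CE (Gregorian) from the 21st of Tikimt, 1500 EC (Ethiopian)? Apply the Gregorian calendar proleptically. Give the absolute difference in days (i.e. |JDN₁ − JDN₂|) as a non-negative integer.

First date → JDN 2271805; second date → JDN 2271781.
The interval is |2271805 − 2271781| = 24 days.

24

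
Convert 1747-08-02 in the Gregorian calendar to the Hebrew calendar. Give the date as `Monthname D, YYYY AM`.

Av 26, 5507 AM

Julian Day Number of the source date = 2359352.
Converting JDN 2359352 to the Hebrew calendar gives 26 Av 5507 AM.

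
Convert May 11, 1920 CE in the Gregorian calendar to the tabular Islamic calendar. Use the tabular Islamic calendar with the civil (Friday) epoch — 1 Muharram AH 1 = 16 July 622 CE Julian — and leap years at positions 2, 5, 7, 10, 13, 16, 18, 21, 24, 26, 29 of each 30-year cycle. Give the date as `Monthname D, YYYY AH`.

Both dates share Julian Day Number 2422456; in the tabular Islamic calendar that is 22 Sha'ban 1338 AH.

Sha'ban 22, 1338 AH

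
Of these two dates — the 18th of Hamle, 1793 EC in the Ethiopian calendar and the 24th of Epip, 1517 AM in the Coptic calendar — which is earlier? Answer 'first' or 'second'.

First date → JDN 2379066; second date → JDN 2379072.
JDN 2379066 < JDN 2379072, so the first date is earlier.

first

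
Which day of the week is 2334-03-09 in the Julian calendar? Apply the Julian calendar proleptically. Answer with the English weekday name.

Sunday

This is JDN 2573619 (25 March 2334 Gregorian).
JDN 2573619 mod 7 = 6, and JDN 0 was a Monday, so this is a Sunday.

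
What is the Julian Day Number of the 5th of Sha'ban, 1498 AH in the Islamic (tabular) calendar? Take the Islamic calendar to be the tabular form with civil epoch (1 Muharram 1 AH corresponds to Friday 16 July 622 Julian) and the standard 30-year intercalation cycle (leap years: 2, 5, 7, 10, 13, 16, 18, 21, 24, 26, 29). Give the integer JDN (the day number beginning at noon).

In the Gregorian calendar the same day is 19 July 2075.
JDN 2400001 is 17 November 1858 CE (Gregorian), MJD 0; the target day is +79137 days from there, so JDN = 2479138.

2479138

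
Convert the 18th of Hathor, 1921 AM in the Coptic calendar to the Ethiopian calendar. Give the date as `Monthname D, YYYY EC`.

Julian Day Number of the source date = 2526387.
Converting JDN 2526387 to the Ethiopian calendar gives 18 Hidar 2197 EC.

Hidar 18, 2197 EC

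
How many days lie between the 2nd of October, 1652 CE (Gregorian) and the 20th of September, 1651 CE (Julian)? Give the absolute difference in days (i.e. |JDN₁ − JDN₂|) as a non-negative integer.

368

First date → JDN 2324716; second date → JDN 2324348.
The interval is |2324716 − 2324348| = 368 days.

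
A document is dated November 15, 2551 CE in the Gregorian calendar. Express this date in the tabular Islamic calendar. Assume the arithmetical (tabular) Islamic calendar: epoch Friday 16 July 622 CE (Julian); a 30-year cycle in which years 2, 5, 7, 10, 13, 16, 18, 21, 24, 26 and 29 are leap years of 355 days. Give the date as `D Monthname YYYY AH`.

15 Rajab 1989 AH

Julian Day Number of the source date = 2653112.
Converting JDN 2653112 to the tabular Islamic calendar gives 15 Rajab 1989 AH.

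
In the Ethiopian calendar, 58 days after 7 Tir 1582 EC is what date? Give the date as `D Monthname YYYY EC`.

JDN of 7 Tir 1582 EC = 2301807.
2301807 + 58 = 2301865.
JDN 2301865 in the Ethiopian calendar is 5 Megabit 1582 EC.

5 Megabit 1582 EC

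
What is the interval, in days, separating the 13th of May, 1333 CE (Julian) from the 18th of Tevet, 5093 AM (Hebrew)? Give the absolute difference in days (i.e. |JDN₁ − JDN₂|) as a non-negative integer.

JDN of the first date = 2208069.
JDN of the second date = 2207942.
|2207942 − 2208069| = 127.

127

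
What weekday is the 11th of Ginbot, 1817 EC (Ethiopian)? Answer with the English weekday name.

Wednesday

In the Gregorian calendar this is 18 May 1825 (JDN 2387765).
Since JDN mod 7 = 2 (0 = Monday), the day is Wednesday.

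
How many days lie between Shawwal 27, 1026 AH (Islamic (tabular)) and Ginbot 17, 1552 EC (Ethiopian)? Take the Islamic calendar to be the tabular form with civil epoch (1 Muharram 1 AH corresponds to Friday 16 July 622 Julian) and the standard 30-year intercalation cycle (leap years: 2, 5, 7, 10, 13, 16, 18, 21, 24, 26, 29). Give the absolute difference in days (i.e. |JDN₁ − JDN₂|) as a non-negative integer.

20978

JDN of the first date = 2311958.
JDN of the second date = 2290980.
|2290980 − 2311958| = 20978.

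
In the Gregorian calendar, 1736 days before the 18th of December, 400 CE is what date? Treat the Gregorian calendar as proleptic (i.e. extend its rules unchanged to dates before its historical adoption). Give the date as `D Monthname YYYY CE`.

JDN of the 18th of December, 400 CE = 1867509.
1867509 − 1736 = 1865773.
JDN 1865773 in the Gregorian calendar is 18 March 396 CE.

18 March 396 CE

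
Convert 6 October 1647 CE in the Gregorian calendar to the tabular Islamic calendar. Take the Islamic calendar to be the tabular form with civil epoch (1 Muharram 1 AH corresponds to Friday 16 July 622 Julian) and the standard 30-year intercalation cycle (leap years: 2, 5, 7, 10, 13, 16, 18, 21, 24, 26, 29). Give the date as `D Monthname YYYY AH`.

7 Ramadan 1057 AH

Both dates share Julian Day Number 2322893; in the tabular Islamic calendar that is 7 Ramadan 1057 AH.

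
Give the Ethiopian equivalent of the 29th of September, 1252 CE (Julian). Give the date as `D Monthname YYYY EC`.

2 Tikimt 1245 EC

Both dates share Julian Day Number 2178623; in the Ethiopian calendar that is 2 Tikimt 1245 EC.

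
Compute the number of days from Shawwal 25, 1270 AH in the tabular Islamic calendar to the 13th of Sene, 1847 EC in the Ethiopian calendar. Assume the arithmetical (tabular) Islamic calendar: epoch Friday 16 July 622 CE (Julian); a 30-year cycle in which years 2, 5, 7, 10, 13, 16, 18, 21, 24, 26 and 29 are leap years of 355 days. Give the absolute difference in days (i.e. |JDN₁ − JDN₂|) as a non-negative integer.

JDN of the first date = 2398421.
JDN of the second date = 2398754.
|2398754 − 2398421| = 333.

333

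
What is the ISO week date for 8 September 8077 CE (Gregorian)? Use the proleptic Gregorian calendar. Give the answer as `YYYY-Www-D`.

The weekday is Wednesday (ISO weekday 3).
That Wednesday belongs to ISO week 36 of ISO year 8077.

8077-W36-3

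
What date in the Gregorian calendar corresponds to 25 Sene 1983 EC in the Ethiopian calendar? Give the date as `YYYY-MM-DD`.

1991-07-02

Julian Day Number of the source date = 2448440.
Converting JDN 2448440 to the Gregorian calendar gives 2 July 1991 CE.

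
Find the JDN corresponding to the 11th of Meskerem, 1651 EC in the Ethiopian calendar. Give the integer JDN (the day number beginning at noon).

2326893

In the Gregorian calendar the same day is 18 September 1658.
JDN 2400001 is 17 November 1858 CE (Gregorian), MJD 0; the target day is −73108 days from there, so JDN = 2326893.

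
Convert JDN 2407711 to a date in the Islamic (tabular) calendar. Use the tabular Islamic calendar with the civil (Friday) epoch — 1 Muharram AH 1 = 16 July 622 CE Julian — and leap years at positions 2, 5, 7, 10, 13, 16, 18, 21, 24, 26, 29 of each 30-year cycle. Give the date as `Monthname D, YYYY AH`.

The Gregorian equivalent of JDN 2407711 is 27 December 1879.
In the tabular Islamic calendar that day is Muharram 13, 1297 AH.

Muharram 13, 1297 AH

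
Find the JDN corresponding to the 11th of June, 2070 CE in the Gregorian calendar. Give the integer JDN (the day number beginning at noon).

JDN 2299161 is 15 October 1582 CE (Gregorian); the target day is +178113 days from there, so JDN = 2477274.

2477274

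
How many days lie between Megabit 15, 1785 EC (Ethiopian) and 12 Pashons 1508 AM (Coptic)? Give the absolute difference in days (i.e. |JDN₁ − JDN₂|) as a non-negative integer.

First date → JDN 2376021; second date → JDN 2375713.
The interval is |2376021 − 2375713| = 308 days.

308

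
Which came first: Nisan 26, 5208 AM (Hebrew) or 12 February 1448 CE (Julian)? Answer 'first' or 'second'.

Converting both to JDN: 2250031 vs 2249982; the smaller is the second.

second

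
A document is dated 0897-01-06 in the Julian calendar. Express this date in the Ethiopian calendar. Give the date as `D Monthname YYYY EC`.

11 Tir 889 EC

Both dates share Julian Day Number 2048693; in the Ethiopian calendar that is 11 Tir 889 EC.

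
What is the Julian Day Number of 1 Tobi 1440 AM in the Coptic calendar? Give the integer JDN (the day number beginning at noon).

Equivalently 8 January 1724 (Gregorian).
JDN 2400001 is 17 November 1858 CE (Gregorian), MJD 0; the target day is −49256 days from there, so JDN = 2350745.

2350745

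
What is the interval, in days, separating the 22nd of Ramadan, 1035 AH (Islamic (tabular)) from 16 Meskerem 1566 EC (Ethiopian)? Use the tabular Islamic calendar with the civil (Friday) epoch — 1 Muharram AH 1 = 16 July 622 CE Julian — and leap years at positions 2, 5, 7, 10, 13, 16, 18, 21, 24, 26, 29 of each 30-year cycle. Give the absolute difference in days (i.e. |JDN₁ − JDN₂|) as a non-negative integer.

19260

JDN of the first date = 2315112.
JDN of the second date = 2295852.
|2295852 − 2315112| = 19260.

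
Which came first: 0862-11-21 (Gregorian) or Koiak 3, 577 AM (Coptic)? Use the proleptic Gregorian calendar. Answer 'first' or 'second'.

second

Converting both to JDN: 2036224 vs 2035506; the smaller is the second.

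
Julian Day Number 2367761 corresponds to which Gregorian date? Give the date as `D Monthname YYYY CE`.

10 August 1770 CE

JDN 2451545 is 1 Jan 2000; 2367761 is −83784 days from there.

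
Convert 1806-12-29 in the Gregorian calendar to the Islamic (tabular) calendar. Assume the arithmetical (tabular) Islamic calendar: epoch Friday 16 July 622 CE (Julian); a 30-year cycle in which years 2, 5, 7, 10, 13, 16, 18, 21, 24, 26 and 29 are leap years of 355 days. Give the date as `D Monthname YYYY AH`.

18 Shawwal 1221 AH

Both dates share Julian Day Number 2381050; in the tabular Islamic calendar that is 18 Shawwal 1221 AH.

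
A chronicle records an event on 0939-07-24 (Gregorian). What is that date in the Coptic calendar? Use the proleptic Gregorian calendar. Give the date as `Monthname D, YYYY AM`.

Julian Day Number of the source date = 2064227.
Converting JDN 2064227 to the Coptic calendar gives 25 Epip 655 AM.

Epip 25, 655 AM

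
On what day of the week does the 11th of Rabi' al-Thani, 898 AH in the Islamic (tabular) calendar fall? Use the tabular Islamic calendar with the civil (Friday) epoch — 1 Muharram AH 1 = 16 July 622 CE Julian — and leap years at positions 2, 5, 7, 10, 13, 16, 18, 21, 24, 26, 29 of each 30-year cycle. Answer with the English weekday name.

Wednesday

Equivalently 8 February 1493 Gregorian, JDN 2266406.
Since JDN mod 7 = 2 (0 = Monday), the day is Wednesday.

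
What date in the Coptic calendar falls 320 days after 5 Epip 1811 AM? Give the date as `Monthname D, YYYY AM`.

Counting 320 days forward from JDN 2486436 reaches JDN 2486756, which is Pashons 19, 1812 AM.

Pashons 19, 1812 AM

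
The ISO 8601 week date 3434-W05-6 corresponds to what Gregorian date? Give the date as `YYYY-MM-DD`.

3434-02-01

ISO week 1 of 3434 is the week containing the first Thursday of 3434.
Week 5, day 6 (Saturday) lands on 3434-02-01.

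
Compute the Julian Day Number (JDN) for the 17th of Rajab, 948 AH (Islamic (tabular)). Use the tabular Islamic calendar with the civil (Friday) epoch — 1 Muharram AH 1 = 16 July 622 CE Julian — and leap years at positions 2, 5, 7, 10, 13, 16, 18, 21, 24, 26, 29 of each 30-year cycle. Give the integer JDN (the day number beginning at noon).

In the proleptic Gregorian calendar the same day is 16 November 1541.
JDN 2299161 is 15 October 1582 CE (Gregorian); the target day is −14943 days from there, so JDN = 2284218.

2284218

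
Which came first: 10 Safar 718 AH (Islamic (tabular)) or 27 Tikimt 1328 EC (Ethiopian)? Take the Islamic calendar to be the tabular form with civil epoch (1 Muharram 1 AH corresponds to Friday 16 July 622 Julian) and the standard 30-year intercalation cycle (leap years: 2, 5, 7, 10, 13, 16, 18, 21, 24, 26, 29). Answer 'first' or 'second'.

The two dates have Julian Day Numbers 2202560 and 2208964 respectively.
Since 2202560 < 2208964, the first date comes first.

first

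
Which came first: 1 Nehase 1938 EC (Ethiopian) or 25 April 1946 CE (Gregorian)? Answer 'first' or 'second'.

second

Converting both to JDN: 2432040 vs 2431936; the smaller is the second.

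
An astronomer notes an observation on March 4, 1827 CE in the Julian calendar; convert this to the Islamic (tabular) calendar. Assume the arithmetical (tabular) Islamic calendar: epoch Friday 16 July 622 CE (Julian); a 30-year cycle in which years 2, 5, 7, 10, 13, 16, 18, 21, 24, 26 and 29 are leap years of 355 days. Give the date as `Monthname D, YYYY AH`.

Both dates share Julian Day Number 2388432; in the tabular Islamic calendar that is 17 Sha'ban 1242 AH.

Sha'ban 17, 1242 AH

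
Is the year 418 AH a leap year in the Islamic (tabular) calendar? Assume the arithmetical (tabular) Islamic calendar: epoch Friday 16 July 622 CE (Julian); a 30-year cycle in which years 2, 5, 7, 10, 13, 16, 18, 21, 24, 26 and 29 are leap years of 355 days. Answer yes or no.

Year 418 AH is year 28 of its 30-year cycle; leap positions are 2, 5, 7, 10, 13, 16, 18, 21, 24, 26, 29, so it is a common year (354 days).

no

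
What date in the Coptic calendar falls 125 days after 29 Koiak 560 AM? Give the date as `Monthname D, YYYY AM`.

Pashons 4, 560 AM

Counting 125 days forward from JDN 2029323 reaches JDN 2029448, which is Pashons 4, 560 AM.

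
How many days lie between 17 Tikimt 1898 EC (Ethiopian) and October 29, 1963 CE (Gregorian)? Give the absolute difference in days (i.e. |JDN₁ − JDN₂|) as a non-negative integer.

21186

First date → JDN 2417146; second date → JDN 2438332.
The interval is |2417146 − 2438332| = 21186 days.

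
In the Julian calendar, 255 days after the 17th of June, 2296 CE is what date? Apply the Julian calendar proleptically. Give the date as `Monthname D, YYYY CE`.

February 27, 2297 CE

JDN of the 17th of June, 2296 CE = 2559840.
2559840 + 255 = 2560095.
JDN 2560095 in the Julian calendar is February 27, 2297 CE.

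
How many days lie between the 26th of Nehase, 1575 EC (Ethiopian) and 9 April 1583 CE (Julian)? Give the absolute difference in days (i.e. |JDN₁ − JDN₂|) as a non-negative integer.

First date → JDN 2299479; second date → JDN 2299347.
The interval is |2299479 − 2299347| = 132 days.

132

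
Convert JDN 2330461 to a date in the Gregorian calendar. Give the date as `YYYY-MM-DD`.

JDN 2451545 is 1 Jan 2000; 2330461 is −121084 days from there.

1668-06-25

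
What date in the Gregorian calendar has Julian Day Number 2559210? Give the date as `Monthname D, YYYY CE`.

October 11, 2294 CE

JDN 2451545 is 1 Jan 2000; 2559210 is +107665 days from there.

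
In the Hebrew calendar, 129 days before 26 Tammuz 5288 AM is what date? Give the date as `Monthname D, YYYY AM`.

JDN of 26 Tammuz 5288 AM = 2279354.
2279354 − 129 = 2279225.
JDN 2279225 in the Hebrew calendar is Adar II 15, 5288 AM.

Adar II 15, 5288 AM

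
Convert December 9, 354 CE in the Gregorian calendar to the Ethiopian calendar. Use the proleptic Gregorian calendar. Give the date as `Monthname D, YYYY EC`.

Tahsas 12, 347 EC

Julian Day Number of the source date = 1850698.
Converting JDN 1850698 to the Ethiopian calendar gives 12 Tahsas 347 EC.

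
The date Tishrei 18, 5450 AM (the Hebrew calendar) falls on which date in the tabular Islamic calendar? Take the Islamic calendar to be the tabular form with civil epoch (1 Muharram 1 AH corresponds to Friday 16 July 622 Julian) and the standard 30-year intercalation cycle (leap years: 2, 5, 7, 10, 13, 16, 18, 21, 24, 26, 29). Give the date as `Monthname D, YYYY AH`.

Julian Day Number of the source date = 2338230.
Converting JDN 2338230 to the tabular Islamic calendar gives 17 Dhu al-Hijjah 1100 AH.

Dhu al-Hijjah 17, 1100 AH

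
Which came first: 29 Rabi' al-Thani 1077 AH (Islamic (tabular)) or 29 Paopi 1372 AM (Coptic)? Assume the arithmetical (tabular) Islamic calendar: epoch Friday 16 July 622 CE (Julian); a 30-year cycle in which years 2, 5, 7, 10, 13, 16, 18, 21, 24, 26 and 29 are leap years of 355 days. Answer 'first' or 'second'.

Converting both to JDN: 2329856 vs 2325846; the smaller is the second.

second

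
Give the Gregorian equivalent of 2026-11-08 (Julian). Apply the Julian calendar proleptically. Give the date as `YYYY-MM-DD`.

At this point the Julian calendar is 13 days behind the Gregorian.
8 November 2026 Julian + 13 days → 21 November 2026 Gregorian.

2026-11-21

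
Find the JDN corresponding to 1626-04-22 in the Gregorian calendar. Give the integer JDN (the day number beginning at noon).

2315056

JDN 2400001 is 17 November 1858 CE (Gregorian), MJD 0; the target day is −84945 days from there, so JDN = 2315056.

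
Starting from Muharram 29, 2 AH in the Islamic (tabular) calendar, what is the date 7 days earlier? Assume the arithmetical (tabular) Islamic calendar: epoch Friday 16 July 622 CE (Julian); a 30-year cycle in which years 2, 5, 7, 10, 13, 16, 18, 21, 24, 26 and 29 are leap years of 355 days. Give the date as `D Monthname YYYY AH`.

22 Muharram 2 AH

The starting date is JDN 1948822; 1948822 − 7 = 1948815.
JDN 1948815 corresponds to 22 Muharram 2 AH.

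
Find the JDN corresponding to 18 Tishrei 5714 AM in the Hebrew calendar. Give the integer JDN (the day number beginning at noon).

2434648

Equivalently 27 September 1953 (Gregorian).
JDN 2451545 is 1 January 2000 CE (Gregorian); the target day is −16897 days from there, so JDN = 2434648.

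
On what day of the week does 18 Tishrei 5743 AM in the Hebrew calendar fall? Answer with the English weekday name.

Tuesday

Equivalently 5 October 1982 Gregorian, JDN 2445248.
Since JDN mod 7 = 1 (0 = Monday), the day is Tuesday.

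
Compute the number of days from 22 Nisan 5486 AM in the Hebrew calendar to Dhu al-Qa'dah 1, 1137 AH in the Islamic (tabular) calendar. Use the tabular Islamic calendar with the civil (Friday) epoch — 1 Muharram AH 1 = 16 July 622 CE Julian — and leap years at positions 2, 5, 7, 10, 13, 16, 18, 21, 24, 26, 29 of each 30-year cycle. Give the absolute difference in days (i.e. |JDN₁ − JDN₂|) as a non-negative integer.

285

First date → JDN 2351581; second date → JDN 2351296.
The interval is |2351581 − 2351296| = 285 days.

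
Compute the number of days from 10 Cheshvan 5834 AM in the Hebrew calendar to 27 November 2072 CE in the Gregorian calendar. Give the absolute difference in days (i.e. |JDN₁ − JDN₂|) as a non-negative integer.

First date → JDN 2478522; second date → JDN 2478174.
The interval is |2478522 − 2478174| = 348 days.

348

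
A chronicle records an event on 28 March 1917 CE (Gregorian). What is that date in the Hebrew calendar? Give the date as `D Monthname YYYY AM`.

5 Nisan 5677 AM

Both dates share Julian Day Number 2421316; in the Hebrew calendar that is 5 Nisan 5677 AM.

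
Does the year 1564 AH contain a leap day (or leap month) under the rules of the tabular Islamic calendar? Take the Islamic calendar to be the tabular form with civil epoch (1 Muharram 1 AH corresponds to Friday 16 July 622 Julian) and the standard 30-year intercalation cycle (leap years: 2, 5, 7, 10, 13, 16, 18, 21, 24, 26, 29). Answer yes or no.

no

Year 1564 AH is year 4 of its 30-year cycle; leap positions are 2, 5, 7, 10, 13, 16, 18, 21, 24, 26, 29, so it is a common year (354 days).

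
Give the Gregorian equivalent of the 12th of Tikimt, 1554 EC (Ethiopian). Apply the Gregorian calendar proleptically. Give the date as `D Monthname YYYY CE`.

19 October 1561 CE

Julian Day Number of the source date = 2291495.
Converting JDN 2291495 to the Gregorian calendar gives 19 October 1561 CE.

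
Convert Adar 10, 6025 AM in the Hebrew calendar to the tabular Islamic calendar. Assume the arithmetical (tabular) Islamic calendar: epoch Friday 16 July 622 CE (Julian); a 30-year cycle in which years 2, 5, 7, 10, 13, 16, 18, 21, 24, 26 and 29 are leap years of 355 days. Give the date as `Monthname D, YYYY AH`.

The source date corresponds to 26 February 2265 in the Gregorian calendar (JDN 2548391).
That day falls on 9 Muharram 1694 AH in the tabular Islamic calendar.

Muharram 9, 1694 AH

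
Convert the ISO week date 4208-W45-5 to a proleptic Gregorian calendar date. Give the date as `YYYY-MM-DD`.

4208-11-11

ISO week 1 of 4208 is the week containing the first Thursday of 4208.
Week 45, day 5 (Friday) lands on 4208-11-11.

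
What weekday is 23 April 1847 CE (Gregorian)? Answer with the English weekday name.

2395775 ≡ 4 (mod 7); counting from Monday = 0 gives Friday.

Friday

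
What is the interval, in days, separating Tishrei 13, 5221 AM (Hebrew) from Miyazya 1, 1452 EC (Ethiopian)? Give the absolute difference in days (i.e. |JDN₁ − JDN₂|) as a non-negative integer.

185

First date → JDN 2254594; second date → JDN 2254409.
The interval is |2254594 − 2254409| = 185 days.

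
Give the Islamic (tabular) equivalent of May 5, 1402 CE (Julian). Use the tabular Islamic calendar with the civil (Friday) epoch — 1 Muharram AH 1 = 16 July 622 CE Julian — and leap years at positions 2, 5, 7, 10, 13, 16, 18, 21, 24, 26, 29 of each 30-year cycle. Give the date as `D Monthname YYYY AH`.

2 Shawwal 804 AH

Both dates share Julian Day Number 2233263; in the tabular Islamic calendar that is 2 Shawwal 804 AH.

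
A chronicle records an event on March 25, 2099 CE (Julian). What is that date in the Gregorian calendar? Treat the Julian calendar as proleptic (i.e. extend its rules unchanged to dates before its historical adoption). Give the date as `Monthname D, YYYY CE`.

April 7, 2099 CE

The Julian–Gregorian offset here is 13 days (Julian trailing).
25 March 2099 Julian + 13 days → 7 April 2099 Gregorian.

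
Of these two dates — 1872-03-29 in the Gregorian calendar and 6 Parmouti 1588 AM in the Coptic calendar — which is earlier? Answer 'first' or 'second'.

first

Converting both to JDN: 2404882 vs 2404897; the smaller is the first.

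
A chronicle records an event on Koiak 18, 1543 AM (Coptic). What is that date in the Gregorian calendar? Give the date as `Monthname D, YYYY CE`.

December 26, 1826 CE

Julian Day Number of the source date = 2388352.
Converting JDN 2388352 to the Gregorian calendar gives 26 December 1826 CE.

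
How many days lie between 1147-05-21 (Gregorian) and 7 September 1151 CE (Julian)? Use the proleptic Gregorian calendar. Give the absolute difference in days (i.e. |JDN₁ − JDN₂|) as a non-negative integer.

1577

First date → JDN 2140133; second date → JDN 2141710.
The interval is |2140133 − 2141710| = 1577 days.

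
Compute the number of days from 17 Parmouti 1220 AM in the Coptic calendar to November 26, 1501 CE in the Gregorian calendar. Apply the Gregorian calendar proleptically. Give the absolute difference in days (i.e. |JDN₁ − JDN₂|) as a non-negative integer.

878

First date → JDN 2270496; second date → JDN 2269618.
The interval is |2270496 − 2269618| = 878 days.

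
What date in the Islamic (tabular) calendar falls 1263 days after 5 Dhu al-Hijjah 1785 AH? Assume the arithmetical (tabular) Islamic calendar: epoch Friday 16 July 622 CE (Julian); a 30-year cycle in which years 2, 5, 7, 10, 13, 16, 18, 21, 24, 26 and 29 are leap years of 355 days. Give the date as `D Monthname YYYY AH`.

27 Jumada al-Thani 1789 AH

JDN of 5 Dhu al-Hijjah 1785 AH = 2580959.
2580959 + 1263 = 2582222.
JDN 2582222 in the tabular Islamic calendar is 27 Jumada al-Thani 1789 AH.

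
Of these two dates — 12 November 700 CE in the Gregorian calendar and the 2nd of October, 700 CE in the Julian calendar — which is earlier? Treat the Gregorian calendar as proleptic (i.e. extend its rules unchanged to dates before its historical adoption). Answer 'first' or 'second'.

second

The two dates have Julian Day Numbers 1977045 and 1977008 respectively.
Since 1977008 < 1977045, the second date comes first.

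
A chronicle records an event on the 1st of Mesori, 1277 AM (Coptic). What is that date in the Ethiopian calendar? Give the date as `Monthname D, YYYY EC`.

Nehase 1, 1553 EC

Julian Day Number of the source date = 2291419.
Converting JDN 2291419 to the Ethiopian calendar gives 1 Nehase 1553 EC.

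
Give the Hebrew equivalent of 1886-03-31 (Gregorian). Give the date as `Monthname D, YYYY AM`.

Adar II 24, 5646 AM

Julian Day Number of the source date = 2409997.
Converting JDN 2409997 to the Hebrew calendar gives 24 Adar II 5646 AM.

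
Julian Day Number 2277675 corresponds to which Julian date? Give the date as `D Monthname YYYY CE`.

8 December 1523 CE

JDN 2277675 is 18 December 1523 in the proleptic Gregorian calendar.
In the Julian calendar that day is 8 December 1523 CE.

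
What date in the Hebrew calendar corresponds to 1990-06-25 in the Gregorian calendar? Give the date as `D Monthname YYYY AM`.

2 Tammuz 5750 AM

Both dates share Julian Day Number 2448068; in the Hebrew calendar that is 2 Tammuz 5750 AM.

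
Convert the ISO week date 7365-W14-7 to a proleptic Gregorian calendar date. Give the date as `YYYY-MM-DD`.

7365-04-07

ISO week 1 of 7365 is the week containing the first Thursday of 7365.
Week 14, day 7 (Sunday) lands on 7365-04-07.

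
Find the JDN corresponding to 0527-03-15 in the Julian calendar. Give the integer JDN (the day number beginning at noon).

1913618

In the proleptic Gregorian calendar the same day is 17 March 527.
JDN 2451545 is 1 January 2000 CE (Gregorian); the target day is −537927 days from there, so JDN = 1913618.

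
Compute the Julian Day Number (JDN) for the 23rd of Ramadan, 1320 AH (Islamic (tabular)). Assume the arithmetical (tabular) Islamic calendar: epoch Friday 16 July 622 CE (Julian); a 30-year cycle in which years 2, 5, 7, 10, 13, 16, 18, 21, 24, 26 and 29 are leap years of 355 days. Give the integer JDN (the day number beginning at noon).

Equivalently 24 December 1902 (Gregorian).
JDN 2451545 is 1 January 2000 CE (Gregorian); the target day is −35437 days from there, so JDN = 2416108.

2416108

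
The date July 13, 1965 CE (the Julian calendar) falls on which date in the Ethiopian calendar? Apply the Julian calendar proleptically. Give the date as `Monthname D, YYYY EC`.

Hamle 19, 1957 EC

Julian Day Number of the source date = 2438968.
Converting JDN 2438968 to the Ethiopian calendar gives 19 Hamle 1957 EC.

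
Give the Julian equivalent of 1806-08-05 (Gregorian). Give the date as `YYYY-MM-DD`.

1806-07-24

The Julian–Gregorian offset here is 12 days (Julian trailing).
5 August 1806 Gregorian − 12 days → 24 July 1806 Julian.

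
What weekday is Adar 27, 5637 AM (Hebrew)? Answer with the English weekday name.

Equivalently 12 March 1877 Gregorian, JDN 2406691.
JDN 2406691 mod 7 = 0, and JDN 0 was a Monday, so this is a Monday.

Monday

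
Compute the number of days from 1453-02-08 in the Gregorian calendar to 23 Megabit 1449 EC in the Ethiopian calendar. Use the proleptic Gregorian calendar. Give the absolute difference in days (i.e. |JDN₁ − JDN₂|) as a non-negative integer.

JDN of the first date = 2251796.
JDN of the second date = 2253305.
|2253305 − 2251796| = 1509.

1509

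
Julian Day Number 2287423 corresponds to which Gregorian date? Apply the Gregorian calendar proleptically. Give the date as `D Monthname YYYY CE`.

26 August 1550 CE

JDN 2451545 is 1 Jan 2000; 2287423 is −164122 days from there.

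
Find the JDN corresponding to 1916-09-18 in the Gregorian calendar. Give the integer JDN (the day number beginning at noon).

2421125

JDN 2299161 is 15 October 1582 CE (Gregorian); the target day is +121964 days from there, so JDN = 2421125.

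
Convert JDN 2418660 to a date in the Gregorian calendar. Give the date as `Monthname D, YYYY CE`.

December 19, 1909 CE

Counting from JDN 2299161 = 15 Oct 1582 gives an offset of 119499 days.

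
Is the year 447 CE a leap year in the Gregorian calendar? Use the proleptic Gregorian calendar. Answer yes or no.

447 is not divisible by 4, so it is a common year.

no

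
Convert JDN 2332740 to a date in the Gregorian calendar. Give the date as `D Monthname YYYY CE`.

JDN 2451545 is 1 Jan 2000; 2332740 is −118805 days from there.

21 September 1674 CE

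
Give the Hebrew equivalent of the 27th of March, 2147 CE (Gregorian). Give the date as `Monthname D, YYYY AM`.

Adar II 25, 5907 AM

Julian Day Number of the source date = 2505321.
Converting JDN 2505321 to the Hebrew calendar gives 25 Adar II 5907 AM.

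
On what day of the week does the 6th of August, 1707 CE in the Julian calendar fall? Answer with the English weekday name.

Equivalently 17 August 1707 Gregorian, JDN 2344757.
Since JDN mod 7 = 2 (0 = Monday), the day is Wednesday.

Wednesday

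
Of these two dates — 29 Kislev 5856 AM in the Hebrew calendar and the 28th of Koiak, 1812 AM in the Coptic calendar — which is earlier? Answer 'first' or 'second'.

The two dates have Julian Day Numbers 2486602 and 2486615 respectively.
Since 2486602 < 2486615, the first date comes first.

first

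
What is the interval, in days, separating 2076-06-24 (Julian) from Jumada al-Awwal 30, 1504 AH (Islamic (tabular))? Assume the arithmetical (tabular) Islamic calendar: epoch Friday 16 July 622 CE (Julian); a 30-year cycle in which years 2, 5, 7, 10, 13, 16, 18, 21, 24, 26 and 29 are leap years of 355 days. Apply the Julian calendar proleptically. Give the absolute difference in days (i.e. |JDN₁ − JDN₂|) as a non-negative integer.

First date → JDN 2479492; second date → JDN 2481200.
The interval is |2479492 − 2481200| = 1708 days.

1708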